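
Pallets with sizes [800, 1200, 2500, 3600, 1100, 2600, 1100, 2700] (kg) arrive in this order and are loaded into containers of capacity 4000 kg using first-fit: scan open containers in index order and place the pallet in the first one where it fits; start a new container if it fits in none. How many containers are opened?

  800 → container 1 (new)  [load 800/4000]
  1200 → container 1  [load 2000/4000]
  2500 → container 2 (new)  [load 2500/4000]
  3600 → container 3 (new)  [load 3600/4000]
  1100 → container 1  [load 3100/4000]
  2600 → container 4 (new)  [load 2600/4000]
  1100 → container 2  [load 3600/4000]
  2700 → container 5 (new)  [load 2700/4000]
5 containers opened.

5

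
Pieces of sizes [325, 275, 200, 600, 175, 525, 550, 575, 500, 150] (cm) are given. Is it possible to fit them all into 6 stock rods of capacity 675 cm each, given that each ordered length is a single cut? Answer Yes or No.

No

Total = 3875 cm; ⌈3875/675⌉ = 6.
The bound of 6 does not rule out 6, but exhaustive search shows no assignment into 6 stock rods of capacity 675 cm exists — the minimum is 7.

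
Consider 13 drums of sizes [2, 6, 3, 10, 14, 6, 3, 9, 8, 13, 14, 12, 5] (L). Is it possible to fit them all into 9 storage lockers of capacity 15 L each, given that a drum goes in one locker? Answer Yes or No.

A valid assignment using 8 storage lockers:
  locker 1: 14 = 14
  locker 2: 14 = 14
  locker 3: 13 + 2 = 15
  locker 4: 12 + 3 = 15
  locker 5: 10 + 5 = 15
  locker 6: 9 + 6 = 15
  locker 7: 8 + 6 = 14
  locker 8: 3 = 3
That uses only 8 ≤ 9, so 9 storage lockers are enough.

Yes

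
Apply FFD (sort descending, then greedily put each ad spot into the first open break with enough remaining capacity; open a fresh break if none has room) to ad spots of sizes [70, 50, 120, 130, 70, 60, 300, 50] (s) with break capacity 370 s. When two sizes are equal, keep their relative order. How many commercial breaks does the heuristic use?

Sorted descending: 300, 130, 120, 70, 70, 60, 50, 50.
  300 → break 1 (new)  [load 300/370]
  130 → break 2 (new)  [load 130/370]
  120 → break 2  [load 250/370]
  70 → break 1  [load 370/370]
  70 → break 2  [load 320/370]
  60 → break 3 (new)  [load 60/370]
  50 → break 2  [load 370/370]
  50 → break 3  [load 110/370]
3 commercial breaks opened.

3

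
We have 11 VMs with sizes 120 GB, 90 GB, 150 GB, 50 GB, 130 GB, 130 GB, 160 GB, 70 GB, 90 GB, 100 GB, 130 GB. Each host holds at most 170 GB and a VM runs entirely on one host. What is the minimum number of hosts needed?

Total = 160 + 150 + 130 + 130 + 130 + 120 + 100 + 90 + 90 + 70 + 50 = 1220 GB.
Lower bound: ⌈1220/170⌉ = 8 hosts.
Also, 9 VMs each exceed 85 GB, and no two of those can share a host, so at least 9 hosts are needed.
A packing using 9 hosts:
  host 1: 160 = 160
  host 2: 150 = 150
  host 3: 130 = 130
  host 4: 130 = 130
  host 5: 130 = 130
  host 6: 120 + 50 = 170
  host 7: 100 + 70 = 170
  host 8: 90 = 90
  host 9: 90 = 90
This matches the lower bound, so 9 is optimal.

9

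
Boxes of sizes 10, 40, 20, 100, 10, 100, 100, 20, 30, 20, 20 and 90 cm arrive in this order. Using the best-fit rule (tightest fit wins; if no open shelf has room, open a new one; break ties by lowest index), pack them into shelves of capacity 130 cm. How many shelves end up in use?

  10 → shelf 1 (new)  [load 10/130]
  40 → shelf 1  [load 50/130]
  20 → shelf 1  [load 70/130]
  100 → shelf 2 (new)  [load 100/130]
  10 → shelf 2  [load 110/130]
  100 → shelf 3 (new)  [load 100/130]
  100 → shelf 4 (new)  [load 100/130]
  20 → shelf 2  [load 130/130]
  30 → shelf 3  [load 130/130]
  20 → shelf 4  [load 120/130]
  20 → shelf 1  [load 90/130]
  90 → shelf 5 (new)  [load 90/130]
5 shelves opened.

5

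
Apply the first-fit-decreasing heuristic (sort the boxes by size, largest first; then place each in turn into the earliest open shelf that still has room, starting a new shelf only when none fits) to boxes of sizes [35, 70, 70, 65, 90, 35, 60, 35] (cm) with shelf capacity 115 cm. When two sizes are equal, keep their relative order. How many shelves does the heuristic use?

5

Sorted descending: 90, 70, 70, 65, 60, 35, 35, 35.
  90 → shelf 1 (new)  [load 90/115]
  70 → shelf 2 (new)  [load 70/115]
  70 → shelf 3 (new)  [load 70/115]
  65 → shelf 4 (new)  [load 65/115]
  60 → shelf 5 (new)  [load 60/115]
  35 → shelf 2  [load 105/115]
  35 → shelf 3  [load 105/115]
  35 → shelf 4  [load 100/115]
5 shelves opened.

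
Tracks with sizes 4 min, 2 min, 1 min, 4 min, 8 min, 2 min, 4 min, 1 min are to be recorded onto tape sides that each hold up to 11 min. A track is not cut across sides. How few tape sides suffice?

Total = 8 + 4 + 4 + 4 + 2 + 2 + 1 + 1 = 26 min.
Lower bound: ⌈26/11⌉ = 3 tape sides.
A packing using 3 tape sides:
  side 1: 8 + 2 + 1 = 11
  side 2: 4 + 4 + 2 + 1 = 11
  side 3: 4 = 4
This matches the lower bound, so 3 is optimal.

3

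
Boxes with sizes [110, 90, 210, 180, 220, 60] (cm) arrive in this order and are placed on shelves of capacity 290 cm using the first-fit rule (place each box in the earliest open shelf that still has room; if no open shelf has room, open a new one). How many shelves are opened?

  110 → shelf 1 (new)  [load 110/290]
  90 → shelf 1  [load 200/290]
  210 → shelf 2 (new)  [load 210/290]
  180 → shelf 3 (new)  [load 180/290]
  220 → shelf 4 (new)  [load 220/290]
  60 → shelf 1  [load 260/290]
4 shelves opened.

4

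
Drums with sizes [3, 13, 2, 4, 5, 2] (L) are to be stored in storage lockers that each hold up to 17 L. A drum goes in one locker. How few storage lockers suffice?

Total = 13 + 5 + 4 + 3 + 2 + 2 = 29 L.
Lower bound: ⌈29/17⌉ = 2 storage lockers.
A packing using 2 storage lockers:
  locker 1: 13 + 4 = 17
  locker 2: 5 + 3 + 2 + 2 = 12
This matches the lower bound, so 2 is optimal.

2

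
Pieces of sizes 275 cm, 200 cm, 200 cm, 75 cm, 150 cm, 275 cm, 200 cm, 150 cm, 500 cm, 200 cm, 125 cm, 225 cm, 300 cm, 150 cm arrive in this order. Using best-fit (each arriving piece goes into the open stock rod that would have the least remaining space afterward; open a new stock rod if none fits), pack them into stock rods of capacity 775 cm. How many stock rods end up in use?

  275 → stock rod 1 (new)  [load 275/775]
  200 → stock rod 1  [load 475/775]
  200 → stock rod 1  [load 675/775]
  75 → stock rod 1  [load 750/775]
  150 → stock rod 2 (new)  [load 150/775]
  275 → stock rod 2  [load 425/775]
  200 → stock rod 2  [load 625/775]
  150 → stock rod 2  [load 775/775]
  500 → stock rod 3 (new)  [load 500/775]
  200 → stock rod 3  [load 700/775]
  125 → stock rod 4 (new)  [load 125/775]
  225 → stock rod 4  [load 350/775]
  300 → stock rod 4  [load 650/775]
  150 → stock rod 5 (new)  [load 150/775]
5 stock rods opened.

5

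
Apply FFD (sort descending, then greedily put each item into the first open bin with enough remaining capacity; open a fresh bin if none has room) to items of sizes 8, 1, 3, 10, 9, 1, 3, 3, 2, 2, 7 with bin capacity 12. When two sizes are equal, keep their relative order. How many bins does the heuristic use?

5

Sorted descending: 10, 9, 8, 7, 3, 3, 3, 2, 2, 1, 1.
  10 → bin 1 (new)  [load 10/12]
  9 → bin 2 (new)  [load 9/12]
  8 → bin 3 (new)  [load 8/12]
  7 → bin 4 (new)  [load 7/12]
  3 → bin 2  [load 12/12]
  3 → bin 3  [load 11/12]
  3 → bin 4  [load 10/12]
  2 → bin 1  [load 12/12]
  2 → bin 4  [load 12/12]
  1 → bin 3  [load 12/12]
  1 → bin 5 (new)  [load 1/12]
5 bins opened.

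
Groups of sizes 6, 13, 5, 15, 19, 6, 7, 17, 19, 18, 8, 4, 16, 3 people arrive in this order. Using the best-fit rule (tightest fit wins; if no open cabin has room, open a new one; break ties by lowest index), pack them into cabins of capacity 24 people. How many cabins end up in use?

7

  6 → cabin 1 (new)  [load 6/24]
  13 → cabin 1  [load 19/24]
  5 → cabin 1  [load 24/24]
  15 → cabin 2 (new)  [load 15/24]
  19 → cabin 3 (new)  [load 19/24]
  6 → cabin 2  [load 21/24]
  7 → cabin 4 (new)  [load 7/24]
  17 → cabin 4  [load 24/24]
  19 → cabin 5 (new)  [load 19/24]
  18 → cabin 6 (new)  [load 18/24]
  8 → cabin 7 (new)  [load 8/24]
  4 → cabin 3  [load 23/24]
  16 → cabin 7  [load 24/24]
  3 → cabin 2  [load 24/24]
7 cabins opened.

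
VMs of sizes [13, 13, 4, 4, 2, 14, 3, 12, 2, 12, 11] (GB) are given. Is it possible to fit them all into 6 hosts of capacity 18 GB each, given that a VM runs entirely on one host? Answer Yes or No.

Yes

A valid assignment using 6 hosts:
  host 1: 14 + 4 = 18
  host 2: 13 + 4 = 17
  host 3: 13 + 3 + 2 = 18
  host 4: 12 + 2 = 14
  host 5: 12 = 12
  host 6: 11 = 11
Every load is within 18 GB, so 6 hosts suffice.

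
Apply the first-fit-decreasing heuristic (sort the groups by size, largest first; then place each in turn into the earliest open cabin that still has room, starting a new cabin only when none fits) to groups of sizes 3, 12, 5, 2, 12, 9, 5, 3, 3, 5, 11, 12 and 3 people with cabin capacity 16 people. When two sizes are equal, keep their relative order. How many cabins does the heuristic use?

Sorted descending: 12, 12, 12, 11, 9, 5, 5, 5, 3, 3, 3, 3, 2.
  12 → cabin 1 (new)  [load 12/16]
  12 → cabin 2 (new)  [load 12/16]
  12 → cabin 3 (new)  [load 12/16]
  11 → cabin 4 (new)  [load 11/16]
  9 → cabin 5 (new)  [load 9/16]
  5 → cabin 4  [load 16/16]
  5 → cabin 5  [load 14/16]
  5 → cabin 6 (new)  [load 5/16]
  3 → cabin 1  [load 15/16]
  3 → cabin 2  [load 15/16]
  3 → cabin 3  [load 15/16]
  3 → cabin 6  [load 8/16]
  2 → cabin 5  [load 16/16]
6 cabins opened.

6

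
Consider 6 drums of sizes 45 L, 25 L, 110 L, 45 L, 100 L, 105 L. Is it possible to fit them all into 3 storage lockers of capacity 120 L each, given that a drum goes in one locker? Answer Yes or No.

No

Total = 430 L; ⌈430/120⌉ = 4.
At least 4 storage lockers are required, but only 3 are allowed.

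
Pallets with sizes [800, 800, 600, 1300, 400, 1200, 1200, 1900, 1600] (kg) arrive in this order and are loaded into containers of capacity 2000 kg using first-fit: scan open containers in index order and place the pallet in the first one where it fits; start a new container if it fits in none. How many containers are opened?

  800 → container 1 (new)  [load 800/2000]
  800 → container 1  [load 1600/2000]
  600 → container 2 (new)  [load 600/2000]
  1300 → container 2  [load 1900/2000]
  400 → container 1  [load 2000/2000]
  1200 → container 3 (new)  [load 1200/2000]
  1200 → container 4 (new)  [load 1200/2000]
  1900 → container 5 (new)  [load 1900/2000]
  1600 → container 6 (new)  [load 1600/2000]
6 containers opened.

6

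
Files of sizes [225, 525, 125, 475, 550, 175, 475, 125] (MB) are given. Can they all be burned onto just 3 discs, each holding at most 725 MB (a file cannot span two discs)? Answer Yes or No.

Total = 2675 MB; ⌈2675/725⌉ = 4.
At least 4 discs are required, but only 3 are allowed.

No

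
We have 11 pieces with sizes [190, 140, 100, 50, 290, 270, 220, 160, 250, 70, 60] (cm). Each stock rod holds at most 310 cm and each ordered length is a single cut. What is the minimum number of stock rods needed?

7

Total = 290 + 270 + 250 + 220 + 190 + 160 + 140 + 100 + 70 + 60 + 50 = 1800 cm.
Lower bound: ⌈1800/310⌉ = 6 stock rods.
A packing using 7 stock rods:
  stock rod 1: 290 = 290
  stock rod 2: 270 = 270
  stock rod 3: 250 + 60 = 310
  stock rod 4: 220 + 70 = 290
  stock rod 5: 190 + 100 = 290
  stock rod 6: 160 + 140 = 300
  stock rod 7: 50 = 50
No arrangement into 6 stock rods stays within capacity, so 7 is optimal.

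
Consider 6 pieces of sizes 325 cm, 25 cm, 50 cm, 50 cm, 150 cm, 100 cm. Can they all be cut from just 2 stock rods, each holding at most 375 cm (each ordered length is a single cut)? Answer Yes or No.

A valid assignment using 2 stock rods:
  stock rod 1: 325 + 50 = 375
  stock rod 2: 150 + 100 + 50 + 25 = 325
Every load is within 375 cm, so 2 stock rods suffice.

Yes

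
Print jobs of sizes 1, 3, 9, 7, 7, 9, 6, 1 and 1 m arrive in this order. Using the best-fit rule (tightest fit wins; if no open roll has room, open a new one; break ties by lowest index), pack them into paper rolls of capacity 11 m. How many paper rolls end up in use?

5

  1 → roll 1 (new)  [load 1/11]
  3 → roll 1  [load 4/11]
  9 → roll 2 (new)  [load 9/11]
  7 → roll 1  [load 11/11]
  7 → roll 3 (new)  [load 7/11]
  9 → roll 4 (new)  [load 9/11]
  6 → roll 5 (new)  [load 6/11]
  1 → roll 2  [load 10/11]
  1 → roll 2  [load 11/11]
5 paper rolls opened.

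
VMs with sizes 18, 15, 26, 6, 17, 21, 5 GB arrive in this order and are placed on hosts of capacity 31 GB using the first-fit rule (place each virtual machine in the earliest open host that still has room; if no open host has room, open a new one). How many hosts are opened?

  18 → host 1 (new)  [load 18/31]
  15 → host 2 (new)  [load 15/31]
  26 → host 3 (new)  [load 26/31]
  6 → host 1  [load 24/31]
  17 → host 4 (new)  [load 17/31]
  21 → host 5 (new)  [load 21/31]
  5 → host 1  [load 29/31]
5 hosts opened.

5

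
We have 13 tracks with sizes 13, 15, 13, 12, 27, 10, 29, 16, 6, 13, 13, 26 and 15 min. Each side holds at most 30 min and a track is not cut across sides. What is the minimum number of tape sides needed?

8

Total = 29 + 27 + 26 + 16 + 15 + 15 + 13 + 13 + 13 + 13 + 12 + 10 + 6 = 208 min.
Lower bound: ⌈208/30⌉ = 7 tape sides.
A packing using 8 tape sides:
  side 1: 29 = 29
  side 2: 27 = 27
  side 3: 26 = 26
  side 4: 16 + 13 = 29
  side 5: 15 + 15 = 30
  side 6: 13 + 13 = 26
  side 7: 13 + 12 = 25
  side 8: 10 + 6 = 16
No arrangement into 7 tape sides stays within capacity, so 8 is optimal.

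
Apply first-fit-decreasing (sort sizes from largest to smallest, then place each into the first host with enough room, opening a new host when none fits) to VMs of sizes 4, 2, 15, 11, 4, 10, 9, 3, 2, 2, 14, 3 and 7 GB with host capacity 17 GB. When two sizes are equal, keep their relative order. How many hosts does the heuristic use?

6

Sorted descending: 15, 14, 11, 10, 9, 7, 4, 4, 3, 3, 2, 2, 2.
  15 → host 1 (new)  [load 15/17]
  14 → host 2 (new)  [load 14/17]
  11 → host 3 (new)  [load 11/17]
  10 → host 4 (new)  [load 10/17]
  9 → host 5 (new)  [load 9/17]
  7 → host 4  [load 17/17]
  4 → host 3  [load 15/17]
  4 → host 5  [load 13/17]
  3 → host 2  [load 17/17]
  3 → host 5  [load 16/17]
  2 → host 1  [load 17/17]
  2 → host 3  [load 17/17]
  2 → host 6 (new)  [load 2/17]
6 hosts opened.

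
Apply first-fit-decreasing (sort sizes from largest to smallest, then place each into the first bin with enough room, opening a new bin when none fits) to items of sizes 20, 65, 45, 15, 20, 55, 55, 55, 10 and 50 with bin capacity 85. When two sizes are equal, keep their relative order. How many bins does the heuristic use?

Sorted descending: 65, 55, 55, 55, 50, 45, 20, 20, 15, 10.
  65 → bin 1 (new)  [load 65/85]
  55 → bin 2 (new)  [load 55/85]
  55 → bin 3 (new)  [load 55/85]
  55 → bin 4 (new)  [load 55/85]
  50 → bin 5 (new)  [load 50/85]
  45 → bin 6 (new)  [load 45/85]
  20 → bin 1  [load 85/85]
  20 → bin 2  [load 75/85]
  15 → bin 3  [load 70/85]
  10 → bin 2  [load 85/85]
6 bins opened.

6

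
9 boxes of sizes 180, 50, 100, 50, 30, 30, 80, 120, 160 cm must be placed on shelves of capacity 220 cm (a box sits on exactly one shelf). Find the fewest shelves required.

4

Total = 180 + 160 + 120 + 100 + 80 + 50 + 50 + 30 + 30 = 800 cm.
Lower bound: ⌈800/220⌉ = 4 shelves.
A packing using 4 shelves:
  shelf 1: 180 + 30 = 210
  shelf 2: 160 + 50 = 210
  shelf 3: 120 + 100 = 220
  shelf 4: 80 + 50 + 30 = 160
This matches the lower bound, so 4 is optimal.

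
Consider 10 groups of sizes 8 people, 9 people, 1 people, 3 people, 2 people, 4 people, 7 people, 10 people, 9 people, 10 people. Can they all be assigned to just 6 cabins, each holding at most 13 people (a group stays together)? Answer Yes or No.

A valid assignment using 6 cabins:
  cabin 1: 10 + 3 = 13
  cabin 2: 10 + 2 + 1 = 13
  cabin 3: 9 + 4 = 13
  cabin 4: 9 = 9
  cabin 5: 8 = 8
  cabin 6: 7 = 7
Every load is within 13 people, so 6 cabins suffice.

Yes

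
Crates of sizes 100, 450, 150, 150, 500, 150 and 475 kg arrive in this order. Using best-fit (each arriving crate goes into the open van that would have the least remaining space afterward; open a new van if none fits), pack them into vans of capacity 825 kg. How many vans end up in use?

  100 → van 1 (new)  [load 100/825]
  450 → van 1  [load 550/825]
  150 → van 1  [load 700/825]
  150 → van 2 (new)  [load 150/825]
  500 → van 2  [load 650/825]
  150 → van 2  [load 800/825]
  475 → van 3 (new)  [load 475/825]
3 vans opened.

3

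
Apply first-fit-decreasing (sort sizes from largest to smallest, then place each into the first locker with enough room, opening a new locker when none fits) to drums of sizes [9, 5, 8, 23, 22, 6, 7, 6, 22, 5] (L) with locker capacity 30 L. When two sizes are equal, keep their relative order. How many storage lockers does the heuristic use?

Sorted descending: 23, 22, 22, 9, 8, 7, 6, 6, 5, 5.
  23 → locker 1 (new)  [load 23/30]
  22 → locker 2 (new)  [load 22/30]
  22 → locker 3 (new)  [load 22/30]
  9 → locker 4 (new)  [load 9/30]
  8 → locker 2  [load 30/30]
  7 → locker 1  [load 30/30]
  6 → locker 3  [load 28/30]
  6 → locker 4  [load 15/30]
  5 → locker 4  [load 20/30]
  5 → locker 4  [load 25/30]
4 storage lockers opened.

4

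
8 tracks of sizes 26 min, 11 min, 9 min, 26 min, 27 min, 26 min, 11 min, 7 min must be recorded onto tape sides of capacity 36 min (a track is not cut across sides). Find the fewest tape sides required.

Total = 27 + 26 + 26 + 26 + 11 + 11 + 9 + 7 = 143 min.
Lower bound: ⌈143/36⌉ = 4 tape sides.
A packing using 5 tape sides:
  side 1: 27 + 9 = 36
  side 2: 26 + 7 = 33
  side 3: 26 = 26
  side 4: 26 = 26
  side 5: 11 + 11 = 22
No arrangement into 4 tape sides stays within capacity, so 5 is optimal.

5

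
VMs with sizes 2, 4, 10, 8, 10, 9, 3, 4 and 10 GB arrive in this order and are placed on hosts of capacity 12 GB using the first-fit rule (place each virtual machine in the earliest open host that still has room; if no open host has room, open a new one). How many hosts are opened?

6

  2 → host 1 (new)  [load 2/12]
  4 → host 1  [load 6/12]
  10 → host 2 (new)  [load 10/12]
  8 → host 3 (new)  [load 8/12]
  10 → host 4 (new)  [load 10/12]
  9 → host 5 (new)  [load 9/12]
  3 → host 1  [load 9/12]
  4 → host 3  [load 12/12]
  10 → host 6 (new)  [load 10/12]
6 hosts opened.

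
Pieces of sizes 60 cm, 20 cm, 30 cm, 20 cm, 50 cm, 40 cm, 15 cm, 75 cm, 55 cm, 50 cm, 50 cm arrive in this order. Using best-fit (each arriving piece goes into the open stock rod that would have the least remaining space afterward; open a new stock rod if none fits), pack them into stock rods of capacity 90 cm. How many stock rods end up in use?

7

  60 → stock rod 1 (new)  [load 60/90]
  20 → stock rod 1  [load 80/90]
  30 → stock rod 2 (new)  [load 30/90]
  20 → stock rod 2  [load 50/90]
  50 → stock rod 3 (new)  [load 50/90]
  40 → stock rod 2  [load 90/90]
  15 → stock rod 3  [load 65/90]
  75 → stock rod 4 (new)  [load 75/90]
  55 → stock rod 5 (new)  [load 55/90]
  50 → stock rod 6 (new)  [load 50/90]
  50 → stock rod 7 (new)  [load 50/90]
7 stock rods opened.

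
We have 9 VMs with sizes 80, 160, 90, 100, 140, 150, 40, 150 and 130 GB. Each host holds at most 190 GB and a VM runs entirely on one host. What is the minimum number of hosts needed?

Total = 160 + 150 + 150 + 140 + 130 + 100 + 90 + 80 + 40 = 1040 GB.
Lower bound: ⌈1040/190⌉ = 6 hosts.
A packing using 7 hosts:
  host 1: 160 = 160
  host 2: 150 + 40 = 190
  host 3: 150 = 150
  host 4: 140 = 140
  host 5: 130 = 130
  host 6: 100 + 90 = 190
  host 7: 80 = 80
No arrangement into 6 hosts stays within capacity, so 7 is optimal.

7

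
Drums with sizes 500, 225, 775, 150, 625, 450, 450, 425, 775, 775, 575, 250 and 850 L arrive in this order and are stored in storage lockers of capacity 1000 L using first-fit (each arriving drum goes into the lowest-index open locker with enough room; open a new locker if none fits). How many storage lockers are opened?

  500 → locker 1 (new)  [load 500/1000]
  225 → locker 1  [load 725/1000]
  775 → locker 2 (new)  [load 775/1000]
  150 → locker 1  [load 875/1000]
  625 → locker 3 (new)  [load 625/1000]
  450 → locker 4 (new)  [load 450/1000]
  450 → locker 4  [load 900/1000]
  425 → locker 5 (new)  [load 425/1000]
  775 → locker 6 (new)  [load 775/1000]
  775 → locker 7 (new)  [load 775/1000]
  575 → locker 5  [load 1000/1000]
  250 → locker 3  [load 875/1000]
  850 → locker 8 (new)  [load 850/1000]
8 storage lockers opened.

8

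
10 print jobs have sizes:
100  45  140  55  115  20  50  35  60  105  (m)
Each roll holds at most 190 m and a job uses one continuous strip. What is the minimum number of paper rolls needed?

Total = 140 + 115 + 105 + 100 + 60 + 55 + 50 + 45 + 35 + 20 = 725 m.
Lower bound: ⌈725/190⌉ = 4 paper rolls.
A packing using 4 paper rolls:
  roll 1: 140 + 50 = 190
  roll 2: 115 + 60 = 175
  roll 3: 105 + 55 + 20 = 180
  roll 4: 100 + 45 + 35 = 180
This matches the lower bound, so 4 is optimal.

4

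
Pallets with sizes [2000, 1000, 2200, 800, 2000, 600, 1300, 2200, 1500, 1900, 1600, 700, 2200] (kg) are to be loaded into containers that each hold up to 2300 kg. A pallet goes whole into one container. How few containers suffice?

Total = 2200 + 2200 + 2200 + 2000 + 2000 + 1900 + 1600 + 1500 + 1300 + 1000 + 800 + 700 + 600 = 20000 kg.
Lower bound: ⌈20000/2300⌉ = 9 containers.
A packing using 10 containers:
  container 1: 2200 = 2200
  container 2: 2200 = 2200
  container 3: 2200 = 2200
  container 4: 2000 = 2000
  container 5: 2000 = 2000
  container 6: 1900 = 1900
  container 7: 1600 + 700 = 2300
  container 8: 1500 + 800 = 2300
  container 9: 1300 + 1000 = 2300
  container 10: 600 = 600
No arrangement into 9 containers stays within capacity, so 10 is optimal.

10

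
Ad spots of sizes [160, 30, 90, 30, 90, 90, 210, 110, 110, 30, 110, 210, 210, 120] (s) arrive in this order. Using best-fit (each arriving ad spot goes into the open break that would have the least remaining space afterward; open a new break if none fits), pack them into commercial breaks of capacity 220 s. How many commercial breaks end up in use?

  160 → break 1 (new)  [load 160/220]
  30 → break 1  [load 190/220]
  90 → break 2 (new)  [load 90/220]
  30 → break 1  [load 220/220]
  90 → break 2  [load 180/220]
  90 → break 3 (new)  [load 90/220]
  210 → break 4 (new)  [load 210/220]
  110 → break 3  [load 200/220]
  110 → break 5 (new)  [load 110/220]
  30 → break 2  [load 210/220]
  110 → break 5  [load 220/220]
  210 → break 6 (new)  [load 210/220]
  210 → break 7 (new)  [load 210/220]
  120 → break 8 (new)  [load 120/220]
8 commercial breaks opened.

8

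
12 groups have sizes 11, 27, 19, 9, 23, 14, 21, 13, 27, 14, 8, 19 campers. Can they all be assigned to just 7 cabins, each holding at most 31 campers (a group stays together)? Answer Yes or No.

No

Total = 205 campers; ⌈205/31⌉ = 7.
The bound of 7 does not rule out 7, but exhaustive search shows no assignment into 7 cabins of capacity 31 campers exists — the minimum is 8.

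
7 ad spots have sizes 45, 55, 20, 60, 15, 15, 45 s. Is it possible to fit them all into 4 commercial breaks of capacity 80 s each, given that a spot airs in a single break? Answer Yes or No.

Yes

A valid assignment using 4 commercial breaks:
  break 1: 60 + 20 = 80
  break 2: 55 + 15 = 70
  break 3: 45 + 15 = 60
  break 4: 45 = 45
Every load is within 80 s, so 4 commercial breaks suffice.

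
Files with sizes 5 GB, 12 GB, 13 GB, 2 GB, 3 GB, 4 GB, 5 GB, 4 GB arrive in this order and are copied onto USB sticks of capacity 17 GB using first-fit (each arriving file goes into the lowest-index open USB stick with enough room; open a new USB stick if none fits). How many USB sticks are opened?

3

  5 → USB stick 1 (new)  [load 5/17]
  12 → USB stick 1  [load 17/17]
  13 → USB stick 2 (new)  [load 13/17]
  2 → USB stick 2  [load 15/17]
  3 → USB stick 3 (new)  [load 3/17]
  4 → USB stick 3  [load 7/17]
  5 → USB stick 3  [load 12/17]
  4 → USB stick 3  [load 16/17]
3 USB sticks opened.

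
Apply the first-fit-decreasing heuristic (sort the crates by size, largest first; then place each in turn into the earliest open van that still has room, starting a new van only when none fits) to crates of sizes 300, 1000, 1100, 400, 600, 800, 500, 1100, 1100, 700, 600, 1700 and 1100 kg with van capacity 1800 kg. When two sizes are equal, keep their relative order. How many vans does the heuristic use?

Sorted descending: 1700, 1100, 1100, 1100, 1100, 1000, 800, 700, 600, 600, 500, 400, 300.
  1700 → van 1 (new)  [load 1700/1800]
  1100 → van 2 (new)  [load 1100/1800]
  1100 → van 3 (new)  [load 1100/1800]
  1100 → van 4 (new)  [load 1100/1800]
  1100 → van 5 (new)  [load 1100/1800]
  1000 → van 6 (new)  [load 1000/1800]
  800 → van 6  [load 1800/1800]
  700 → van 2  [load 1800/1800]
  600 → van 3  [load 1700/1800]
  600 → van 4  [load 1700/1800]
  500 → van 5  [load 1600/1800]
  400 → van 7 (new)  [load 400/1800]
  300 → van 7  [load 700/1800]
7 vans opened.

7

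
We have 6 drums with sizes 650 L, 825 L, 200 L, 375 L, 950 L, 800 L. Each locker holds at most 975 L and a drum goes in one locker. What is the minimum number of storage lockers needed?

Total = 950 + 825 + 800 + 650 + 375 + 200 = 3800 L.
Lower bound: ⌈3800/975⌉ = 4 storage lockers.
A packing using 5 storage lockers:
  locker 1: 950 = 950
  locker 2: 825 = 825
  locker 3: 800 = 800
  locker 4: 650 + 200 = 850
  locker 5: 375 = 375
No arrangement into 4 storage lockers stays within capacity, so 5 is optimal.

5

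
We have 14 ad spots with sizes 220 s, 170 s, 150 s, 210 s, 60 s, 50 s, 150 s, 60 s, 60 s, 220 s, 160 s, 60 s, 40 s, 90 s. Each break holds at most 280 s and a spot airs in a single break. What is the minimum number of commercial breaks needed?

7

Total = 220 + 220 + 210 + 170 + 160 + 150 + 150 + 90 + 60 + 60 + 60 + 60 + 50 + 40 = 1700 s.
Lower bound: ⌈1700/280⌉ = 7 commercial breaks.
A packing using 7 commercial breaks:
  break 1: 220 + 60 = 280
  break 2: 220 + 60 = 280
  break 3: 210 + 60 = 270
  break 4: 170 + 90 = 260
  break 5: 160 + 60 + 50 = 270
  break 6: 150 + 40 = 190
  break 7: 150 = 150
This matches the lower bound, so 7 is optimal.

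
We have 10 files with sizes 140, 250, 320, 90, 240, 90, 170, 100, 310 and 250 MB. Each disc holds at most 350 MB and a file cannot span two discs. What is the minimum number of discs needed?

6

Total = 320 + 310 + 250 + 250 + 240 + 170 + 140 + 100 + 90 + 90 = 1960 MB.
Lower bound: ⌈1960/350⌉ = 6 discs.
A packing using 6 discs:
  disc 1: 320 = 320
  disc 2: 310 = 310
  disc 3: 250 + 100 = 350
  disc 4: 250 + 90 = 340
  disc 5: 240 + 90 = 330
  disc 6: 170 + 140 = 310
This matches the lower bound, so 6 is optimal.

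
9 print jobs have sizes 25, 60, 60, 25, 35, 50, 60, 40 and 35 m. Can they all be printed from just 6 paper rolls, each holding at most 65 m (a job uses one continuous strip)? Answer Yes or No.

Total = 390 m; ⌈390/65⌉ = 6.
7 print jobs each exceed half the capacity and cannot share a roll, forcing at least 7 paper rolls.
At least 7 paper rolls are required, but only 6 are allowed.

No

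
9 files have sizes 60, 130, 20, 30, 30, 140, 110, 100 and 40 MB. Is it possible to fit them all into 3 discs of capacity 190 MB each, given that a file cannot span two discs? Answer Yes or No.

No

Total = 660 MB; ⌈660/190⌉ = 4.
At least 4 discs are required, but only 3 are allowed.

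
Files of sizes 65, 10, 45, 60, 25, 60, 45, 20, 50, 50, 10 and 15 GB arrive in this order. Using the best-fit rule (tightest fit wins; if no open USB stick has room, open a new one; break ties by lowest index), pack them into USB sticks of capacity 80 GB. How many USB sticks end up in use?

  65 → USB stick 1 (new)  [load 65/80]
  10 → USB stick 1  [load 75/80]
  45 → USB stick 2 (new)  [load 45/80]
  60 → USB stick 3 (new)  [load 60/80]
  25 → USB stick 2  [load 70/80]
  60 → USB stick 4 (new)  [load 60/80]
  45 → USB stick 5 (new)  [load 45/80]
  20 → USB stick 3  [load 80/80]
  50 → USB stick 6 (new)  [load 50/80]
  50 → USB stick 7 (new)  [load 50/80]
  10 → USB stick 2  [load 80/80]
  15 → USB stick 4  [load 75/80]
7 USB sticks opened.

7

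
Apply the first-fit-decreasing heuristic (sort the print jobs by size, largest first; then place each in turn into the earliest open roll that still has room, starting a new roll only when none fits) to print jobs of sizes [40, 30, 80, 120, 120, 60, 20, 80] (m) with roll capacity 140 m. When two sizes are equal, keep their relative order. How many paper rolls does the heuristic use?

Sorted descending: 120, 120, 80, 80, 60, 40, 30, 20.
  120 → roll 1 (new)  [load 120/140]
  120 → roll 2 (new)  [load 120/140]
  80 → roll 3 (new)  [load 80/140]
  80 → roll 4 (new)  [load 80/140]
  60 → roll 3  [load 140/140]
  40 → roll 4  [load 120/140]
  30 → roll 5 (new)  [load 30/140]
  20 → roll 1  [load 140/140]
5 paper rolls opened.

5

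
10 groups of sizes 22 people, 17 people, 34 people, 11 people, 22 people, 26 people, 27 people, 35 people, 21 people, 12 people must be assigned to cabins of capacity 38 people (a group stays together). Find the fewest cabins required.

Total = 35 + 34 + 27 + 26 + 22 + 22 + 21 + 17 + 12 + 11 = 227 people.
Lower bound: ⌈227/38⌉ = 6 cabins.
Also, 7 groups each exceed 19 people, and no two of those can share a cabin, so at least 7 cabins are needed.
A packing using 7 cabins:
  cabin 1: 35 = 35
  cabin 2: 34 = 34
  cabin 3: 27 + 11 = 38
  cabin 4: 26 + 12 = 38
  cabin 5: 22 = 22
  cabin 6: 22 = 22
  cabin 7: 21 + 17 = 38
This matches the lower bound, so 7 is optimal.

7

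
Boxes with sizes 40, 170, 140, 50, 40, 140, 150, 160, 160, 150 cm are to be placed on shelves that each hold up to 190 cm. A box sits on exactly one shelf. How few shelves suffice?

Total = 170 + 160 + 160 + 150 + 150 + 140 + 140 + 50 + 40 + 40 = 1200 cm.
Lower bound: ⌈1200/190⌉ = 7 shelves.
A packing using 7 shelves:
  shelf 1: 170 = 170
  shelf 2: 160 = 160
  shelf 3: 160 = 160
  shelf 4: 150 + 40 = 190
  shelf 5: 150 + 40 = 190
  shelf 6: 140 + 50 = 190
  shelf 7: 140 = 140
This matches the lower bound, so 7 is optimal.

7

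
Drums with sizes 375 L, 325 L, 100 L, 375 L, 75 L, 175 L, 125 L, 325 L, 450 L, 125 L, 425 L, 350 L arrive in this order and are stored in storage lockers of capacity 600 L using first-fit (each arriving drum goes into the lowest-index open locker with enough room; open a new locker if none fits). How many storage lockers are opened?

  375 → locker 1 (new)  [load 375/600]
  325 → locker 2 (new)  [load 325/600]
  100 → locker 1  [load 475/600]
  375 → locker 3 (new)  [load 375/600]
  75 → locker 1  [load 550/600]
  175 → locker 2  [load 500/600]
  125 → locker 3  [load 500/600]
  325 → locker 4 (new)  [load 325/600]
  450 → locker 5 (new)  [load 450/600]
  125 → locker 4  [load 450/600]
  425 → locker 6 (new)  [load 425/600]
  350 → locker 7 (new)  [load 350/600]
7 storage lockers opened.

7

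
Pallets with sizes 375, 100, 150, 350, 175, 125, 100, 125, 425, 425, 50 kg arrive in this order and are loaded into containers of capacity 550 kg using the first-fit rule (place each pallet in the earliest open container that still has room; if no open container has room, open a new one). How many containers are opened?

  375 → container 1 (new)  [load 375/550]
  100 → container 1  [load 475/550]
  150 → container 2 (new)  [load 150/550]
  350 → container 2  [load 500/550]
  175 → container 3 (new)  [load 175/550]
  125 → container 3  [load 300/550]
  100 → container 3  [load 400/550]
  125 → container 3  [load 525/550]
  425 → container 4 (new)  [load 425/550]
  425 → container 5 (new)  [load 425/550]
  50 → container 1  [load 525/550]
5 containers opened.

5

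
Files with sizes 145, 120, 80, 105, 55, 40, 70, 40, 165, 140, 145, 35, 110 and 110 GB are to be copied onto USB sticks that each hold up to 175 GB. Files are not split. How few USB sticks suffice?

9

Total = 165 + 145 + 145 + 140 + 120 + 110 + 110 + 105 + 80 + 70 + 55 + 40 + 40 + 35 = 1360 GB.
Lower bound: ⌈1360/175⌉ = 8 USB sticks.
A packing using 9 USB sticks:
  USB stick 1: 165 = 165
  USB stick 2: 145 = 145
  USB stick 3: 145 = 145
  USB stick 4: 140 + 35 = 175
  USB stick 5: 120 + 55 = 175
  USB stick 6: 110 + 40 = 150
  USB stick 7: 110 + 40 = 150
  USB stick 8: 105 + 70 = 175
  USB stick 9: 80 = 80
No arrangement into 8 USB sticks stays within capacity, so 9 is optimal.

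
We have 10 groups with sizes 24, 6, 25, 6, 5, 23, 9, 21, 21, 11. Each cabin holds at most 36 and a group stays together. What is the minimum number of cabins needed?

5

Total = 25 + 24 + 23 + 21 + 21 + 11 + 9 + 6 + 6 + 5 = 151.
Lower bound: ⌈151/36⌉ = 5 cabins.
A packing using 5 cabins:
  cabin 1: 25 + 11 = 36
  cabin 2: 24 + 9 = 33
  cabin 3: 23 + 6 + 6 = 35
  cabin 4: 21 + 5 = 26
  cabin 5: 21 = 21
This matches the lower bound, so 5 is optimal.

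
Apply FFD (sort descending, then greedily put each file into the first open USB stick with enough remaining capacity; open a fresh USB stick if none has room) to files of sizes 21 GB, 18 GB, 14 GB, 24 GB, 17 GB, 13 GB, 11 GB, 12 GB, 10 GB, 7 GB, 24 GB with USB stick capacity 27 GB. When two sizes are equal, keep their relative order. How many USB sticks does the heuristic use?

7

Sorted descending: 24, 24, 21, 18, 17, 14, 13, 12, 11, 10, 7.
  24 → USB stick 1 (new)  [load 24/27]
  24 → USB stick 2 (new)  [load 24/27]
  21 → USB stick 3 (new)  [load 21/27]
  18 → USB stick 4 (new)  [load 18/27]
  17 → USB stick 5 (new)  [load 17/27]
  14 → USB stick 6 (new)  [load 14/27]
  13 → USB stick 6  [load 27/27]
  12 → USB stick 7 (new)  [load 12/27]
  11 → USB stick 7  [load 23/27]
  10 → USB stick 5  [load 27/27]
  7 → USB stick 4  [load 25/27]
7 USB sticks opened.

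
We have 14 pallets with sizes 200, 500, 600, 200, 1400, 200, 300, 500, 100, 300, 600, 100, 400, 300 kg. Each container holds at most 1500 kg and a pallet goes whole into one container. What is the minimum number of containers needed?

Total = 1400 + 600 + 600 + 500 + 500 + 400 + 300 + 300 + 300 + 200 + 200 + 200 + 100 + 100 = 5700 kg.
Lower bound: ⌈5700/1500⌉ = 4 containers.
A packing using 4 containers:
  container 1: 1400 + 100 = 1500
  container 2: 600 + 600 + 300 = 1500
  container 3: 500 + 500 + 400 + 100 = 1500
  container 4: 300 + 300 + 200 + 200 + 200 = 1200
This matches the lower bound, so 4 is optimal.

4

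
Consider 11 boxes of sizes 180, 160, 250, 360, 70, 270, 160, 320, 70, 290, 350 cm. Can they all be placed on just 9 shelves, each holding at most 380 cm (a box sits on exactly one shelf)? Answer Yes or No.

Yes

A valid assignment using 8 shelves:
  shelf 1: 360 = 360
  shelf 2: 350 = 350
  shelf 3: 320 = 320
  shelf 4: 290 + 70 = 360
  shelf 5: 270 + 70 = 340
  shelf 6: 250 = 250
  shelf 7: 180 + 160 = 340
  shelf 8: 160 = 160
That uses only 8 ≤ 9, so 9 shelves are enough.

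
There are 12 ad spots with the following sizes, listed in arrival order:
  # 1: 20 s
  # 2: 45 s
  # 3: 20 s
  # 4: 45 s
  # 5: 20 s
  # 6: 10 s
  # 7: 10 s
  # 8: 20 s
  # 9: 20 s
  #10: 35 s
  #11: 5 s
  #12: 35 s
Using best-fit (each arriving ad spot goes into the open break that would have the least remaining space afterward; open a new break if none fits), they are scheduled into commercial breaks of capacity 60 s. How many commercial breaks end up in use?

6

  20 → break 1 (new)  [load 20/60]
  45 → break 2 (new)  [load 45/60]
  20 → break 1  [load 40/60]
  45 → break 3 (new)  [load 45/60]
  20 → break 1  [load 60/60]
  10 → break 2  [load 55/60]
  10 → break 3  [load 55/60]
  20 → break 4 (new)  [load 20/60]
  20 → break 4  [load 40/60]
  35 → break 5 (new)  [load 35/60]
  5 → break 2  [load 60/60]
  35 → break 6 (new)  [load 35/60]
6 commercial breaks opened.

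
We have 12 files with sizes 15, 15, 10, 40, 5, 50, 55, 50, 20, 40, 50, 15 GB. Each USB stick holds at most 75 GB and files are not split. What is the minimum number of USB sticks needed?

Total = 55 + 50 + 50 + 50 + 40 + 40 + 20 + 15 + 15 + 15 + 10 + 5 = 365 GB.
Lower bound: ⌈365/75⌉ = 5 USB sticks.
Also, 6 files each exceed 75/2 GB, and no two of those can share a USB stick, so at least 6 USB sticks are needed.
A packing using 6 USB sticks:
  USB stick 1: 55 + 20 = 75
  USB stick 2: 50 + 15 + 10 = 75
  USB stick 3: 50 + 15 + 5 = 70
  USB stick 4: 50 + 15 = 65
  USB stick 5: 40 = 40
  USB stick 6: 40 = 40
This matches the lower bound, so 6 is optimal.

6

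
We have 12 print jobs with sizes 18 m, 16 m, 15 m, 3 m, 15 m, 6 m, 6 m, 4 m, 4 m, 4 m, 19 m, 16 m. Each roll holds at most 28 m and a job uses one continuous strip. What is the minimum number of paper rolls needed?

Total = 19 + 18 + 16 + 16 + 15 + 15 + 6 + 6 + 4 + 4 + 4 + 3 = 126 m.
Lower bound: ⌈126/28⌉ = 5 paper rolls.
Also, 6 print jobs each exceed 14 m, and no two of those can share a roll, so at least 6 paper rolls are needed.
A packing using 6 paper rolls:
  roll 1: 19 + 6 + 3 = 28
  roll 2: 18 + 6 + 4 = 28
  roll 3: 16 + 4 + 4 = 24
  roll 4: 16 = 16
  roll 5: 15 = 15
  roll 6: 15 = 15
This matches the lower bound, so 6 is optimal.

6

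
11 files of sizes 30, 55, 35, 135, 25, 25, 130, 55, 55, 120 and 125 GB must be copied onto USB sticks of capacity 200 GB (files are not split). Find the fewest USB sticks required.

Total = 135 + 130 + 125 + 120 + 55 + 55 + 55 + 35 + 30 + 25 + 25 = 790 GB.
Lower bound: ⌈790/200⌉ = 4 USB sticks.
A packing using 5 USB sticks:
  USB stick 1: 135 + 55 = 190
  USB stick 2: 130 + 55 = 185
  USB stick 3: 125 + 55 = 180
  USB stick 4: 120 + 35 + 30 = 185
  USB stick 5: 25 + 25 = 50
No arrangement into 4 USB sticks stays within capacity, so 5 is optimal.

5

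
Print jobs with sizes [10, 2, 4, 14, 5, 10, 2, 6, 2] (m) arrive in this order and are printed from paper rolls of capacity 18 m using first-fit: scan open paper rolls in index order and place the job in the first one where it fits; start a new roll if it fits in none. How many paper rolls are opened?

  10 → roll 1 (new)  [load 10/18]
  2 → roll 1  [load 12/18]
  4 → roll 1  [load 16/18]
  14 → roll 2 (new)  [load 14/18]
  5 → roll 3 (new)  [load 5/18]
  10 → roll 3  [load 15/18]
  2 → roll 1  [load 18/18]
  6 → roll 4 (new)  [load 6/18]
  2 → roll 2  [load 16/18]
4 paper rolls opened.

4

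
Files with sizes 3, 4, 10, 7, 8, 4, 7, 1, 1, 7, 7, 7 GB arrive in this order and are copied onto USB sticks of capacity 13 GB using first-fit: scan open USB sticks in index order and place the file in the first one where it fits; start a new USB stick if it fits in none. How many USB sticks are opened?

8

  3 → USB stick 1 (new)  [load 3/13]
  4 → USB stick 1  [load 7/13]
  10 → USB stick 2 (new)  [load 10/13]
  7 → USB stick 3 (new)  [load 7/13]
  8 → USB stick 4 (new)  [load 8/13]
  4 → USB stick 1  [load 11/13]
  7 → USB stick 5 (new)  [load 7/13]
  1 → USB stick 1  [load 12/13]
  1 → USB stick 1  [load 13/13]
  7 → USB stick 6 (new)  [load 7/13]
  7 → USB stick 7 (new)  [load 7/13]
  7 → USB stick 8 (new)  [load 7/13]
8 USB sticks opened.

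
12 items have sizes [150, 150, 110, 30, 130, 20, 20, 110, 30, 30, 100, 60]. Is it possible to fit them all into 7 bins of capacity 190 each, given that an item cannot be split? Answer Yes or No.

Yes

A valid assignment using 6 bins:
  bin 1: 150 + 30 = 180
  bin 2: 150 + 30 = 180
  bin 3: 130 + 60 = 190
  bin 4: 110 + 30 + 20 + 20 = 180
  bin 5: 110 = 110
  bin 6: 100 = 100
That uses only 6 ≤ 7, so 7 bins are enough.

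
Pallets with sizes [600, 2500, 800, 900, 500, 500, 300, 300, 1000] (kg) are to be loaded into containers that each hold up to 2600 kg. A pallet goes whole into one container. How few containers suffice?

Total = 2500 + 1000 + 900 + 800 + 600 + 500 + 500 + 300 + 300 = 7400 kg.
Lower bound: ⌈7400/2600⌉ = 3 containers.
A packing using 3 containers:
  container 1: 2500 = 2500
  container 2: 1000 + 900 + 600 = 2500
  container 3: 800 + 500 + 500 + 300 + 300 = 2400
This matches the lower bound, so 3 is optimal.

3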